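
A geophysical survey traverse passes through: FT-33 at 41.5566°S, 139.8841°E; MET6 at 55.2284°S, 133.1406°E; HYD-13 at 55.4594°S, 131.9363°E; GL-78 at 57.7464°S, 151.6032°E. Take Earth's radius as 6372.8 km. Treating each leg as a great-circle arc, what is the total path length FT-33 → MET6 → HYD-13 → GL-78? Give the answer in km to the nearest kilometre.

2905 km

FT-33→MET6: c = 0.250804 rad, d = 1598.32 km
MET6→HYD-13: c = 0.012614 rad, d = 80.39 km
HYD-13→GL-78: c = 0.192378 rad, d = 1225.99 km
Total = 1598.32 + 80.39 + 1225.99 = 2904.70 km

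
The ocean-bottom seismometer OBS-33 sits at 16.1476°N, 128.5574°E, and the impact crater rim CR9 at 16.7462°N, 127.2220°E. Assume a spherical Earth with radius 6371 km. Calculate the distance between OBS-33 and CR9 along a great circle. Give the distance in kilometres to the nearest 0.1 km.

Δφ = 0.5986°,  Δλ = -1.3354°
a = sin²(Δφ/2) + cos φ₁ cos φ₂ sin²(Δλ/2) = 0.000152
c = 2·arcsin(√a) = 0.024674 rad = 1.4137°
d = R·c = 6371 × 0.024674 = 157.2 km

157.2 km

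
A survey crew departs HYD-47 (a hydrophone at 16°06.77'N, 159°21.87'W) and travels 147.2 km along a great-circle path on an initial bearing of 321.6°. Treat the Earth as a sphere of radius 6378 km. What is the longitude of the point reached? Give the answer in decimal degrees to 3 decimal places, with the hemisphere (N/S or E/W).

160.224°W

HYD-47: φ = +16.11283°, λ = -159.36450°
δ = d/R = 147.2/6378 = 0.023079 rad
φ₂ = arcsin(sin φ₁ cos δ + cos φ₁ sin δ cos θ)
   = arcsin(0.27753·0.99973 + 0.96072·0.02308·0.78369) = 17.14740°
λ₂ = λ₁ + atan2(sin θ sin δ cos φ₁, cos δ − sin φ₁ sin φ₂) = -160.22404°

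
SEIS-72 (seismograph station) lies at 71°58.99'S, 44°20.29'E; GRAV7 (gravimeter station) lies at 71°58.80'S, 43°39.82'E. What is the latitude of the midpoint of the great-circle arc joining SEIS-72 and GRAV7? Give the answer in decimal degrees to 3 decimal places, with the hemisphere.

71.982°S

SEIS-72: φ = -71.98317°, λ = +44.33817°
GRAV7: φ = -71.98000°, λ = +43.66367°
Bx = cos φ₂ cos Δλ = 0.309328,  By = cos φ₂ sin Δλ = -0.003642
φₘ = atan2(sin φ₁ + sin φ₂, √((cos φ₁ + Bx)² + By²)) = -71.98188°
λₘ = λ₁ + atan2(By, cos φ₁ + Bx) = 44.00089°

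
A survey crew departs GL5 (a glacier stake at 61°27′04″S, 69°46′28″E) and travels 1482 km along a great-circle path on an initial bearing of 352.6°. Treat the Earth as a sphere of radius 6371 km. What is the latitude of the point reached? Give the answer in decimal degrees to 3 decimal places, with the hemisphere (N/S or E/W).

48.202°S

GL5: φ = -61.45111°, λ = +69.77444°
δ = d/R = 1482/6371 = 0.232617 rad
φ₂ = arcsin(sin φ₁ cos δ + cos φ₁ sin δ cos θ)
   = arcsin(-0.87841·0.97307 + 0.47791·0.23052·0.99167) = -48.20198°
λ₂ = λ₁ + atan2(sin θ sin δ cos φ₁, cos δ − sin φ₁ sin φ₂) = 67.22127°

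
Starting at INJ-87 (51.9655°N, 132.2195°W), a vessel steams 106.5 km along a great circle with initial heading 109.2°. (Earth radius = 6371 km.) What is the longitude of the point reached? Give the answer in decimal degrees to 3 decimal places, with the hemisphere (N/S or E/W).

130.762°W

δ = d/R = 106.5/6371 = 0.016716 rad
φ₂ = arcsin(sin φ₁ cos δ + cos φ₁ sin δ cos θ)
   = arcsin(0.78764·0.99986 + 0.61614·0.01672·-0.32887) = 51.64147°
λ₂ = λ₁ + atan2(sin θ sin δ cos φ₁, cos δ − sin φ₁ sin φ₂) = -130.76190°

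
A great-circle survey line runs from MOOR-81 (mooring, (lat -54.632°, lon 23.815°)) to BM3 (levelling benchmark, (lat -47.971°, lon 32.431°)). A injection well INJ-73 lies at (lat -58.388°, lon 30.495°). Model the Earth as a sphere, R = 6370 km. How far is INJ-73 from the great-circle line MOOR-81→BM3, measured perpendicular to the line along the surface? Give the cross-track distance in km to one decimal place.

581.5 km

δ₁₃ = central angle MOOR-81→INJ-73 = 0.091767 rad  (haversine)
θ₁₃ = bearing MOOR-81→INJ-73 = 138.290°,  θ₁₂ = bearing MOOR-81→BM3 = 42.402°
dₓₜ = R·arcsin(sin δ₁₃ · sin(θ₁₃ − θ₁₂)) = 6370·arcsin(0.09164·sin(95.887°)) = 581.463 km
|dₓₜ| = 581.463 km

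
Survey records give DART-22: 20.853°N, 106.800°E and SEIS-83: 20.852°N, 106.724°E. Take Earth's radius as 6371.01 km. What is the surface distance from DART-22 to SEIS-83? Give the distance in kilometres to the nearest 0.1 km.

7.9 km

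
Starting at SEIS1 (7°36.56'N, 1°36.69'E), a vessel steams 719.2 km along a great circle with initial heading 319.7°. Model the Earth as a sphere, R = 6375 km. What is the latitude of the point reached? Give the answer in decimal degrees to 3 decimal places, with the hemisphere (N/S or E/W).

12.514°N

SEIS1: φ = +7.60933°, λ = +1.61150°
δ = d/R = 719.2/6375 = 0.112816 rad
φ₂ = arcsin(sin φ₁ cos δ + cos φ₁ sin δ cos θ)
   = arcsin(0.13242·0.99364 + 0.99119·0.11258·0.76267) = 12.51402°
λ₂ = λ₁ + atan2(sin θ sin δ cos φ₁, cos δ − sin φ₁ sin φ₂) = -2.66589°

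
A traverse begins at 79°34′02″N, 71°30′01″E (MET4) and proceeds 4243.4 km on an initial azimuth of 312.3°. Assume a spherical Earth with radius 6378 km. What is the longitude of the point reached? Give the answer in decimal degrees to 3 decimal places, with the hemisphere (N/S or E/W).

MET4: φ = +79.56722°, λ = +71.50028°
δ = d/R = 4243.4/6378 = 0.665318 rad
φ₂ = arcsin(sin φ₁ cos δ + cos φ₁ sin δ cos θ)
   = arcsin(0.98347·0.78672 + 0.18108·0.61731·0.67301) = 58.09722°
λ₂ = λ₁ + atan2(sin θ sin δ cos φ₁, cos δ − sin φ₁ sin φ₂) = -48.73639°

48.736°W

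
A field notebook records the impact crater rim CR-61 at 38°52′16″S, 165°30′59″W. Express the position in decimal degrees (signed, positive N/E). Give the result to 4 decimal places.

-38.8711°, -165.5164°

lat: 38.8711° S → -38.8711°
lon: 165.5164° W → -165.5164°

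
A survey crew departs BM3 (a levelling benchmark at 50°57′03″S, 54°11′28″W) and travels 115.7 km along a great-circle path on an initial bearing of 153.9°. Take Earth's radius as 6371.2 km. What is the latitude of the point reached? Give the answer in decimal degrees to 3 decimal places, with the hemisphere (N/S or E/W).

51.883°S

BM3: φ = -50.95083°, λ = -54.19111°
δ = d/R = 115.7/6371.2 = 0.018160 rad
φ₂ = arcsin(sin φ₁ cos δ + cos φ₁ sin δ cos θ)
   = arcsin(-0.77661·0.99984 + 0.62999·0.01816·-0.89803) = -51.88290°
λ₂ = λ₁ + atan2(sin θ sin δ cos φ₁, cos δ − sin φ₁ sin φ₂) = -53.44956°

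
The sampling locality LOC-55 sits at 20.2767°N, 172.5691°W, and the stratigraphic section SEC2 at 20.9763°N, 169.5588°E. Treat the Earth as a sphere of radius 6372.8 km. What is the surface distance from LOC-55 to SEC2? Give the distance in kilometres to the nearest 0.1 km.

1861.1 km

Δφ = 0.6996°,  Δλ = -17.8721°
a = sin²(Δφ/2) + cos φ₁ cos φ₂ sin²(Δλ/2) = 0.021170
c = 2·arcsin(√a) = 0.292036 rad = 16.7324°
d = R·c = 6372.8 × 0.292036 = 1861.1 km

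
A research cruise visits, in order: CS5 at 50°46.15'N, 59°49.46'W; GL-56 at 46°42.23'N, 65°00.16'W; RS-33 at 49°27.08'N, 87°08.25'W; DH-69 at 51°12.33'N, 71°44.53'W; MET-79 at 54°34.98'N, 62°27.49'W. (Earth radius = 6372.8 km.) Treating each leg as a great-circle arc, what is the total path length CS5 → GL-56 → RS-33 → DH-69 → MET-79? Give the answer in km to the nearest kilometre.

4092 km

CS5: φ = +50.76917°, λ = -59.82433°
GL-56: φ = +46.70383°, λ = -65.00267°
RS-33: φ = +49.45133°, λ = -87.13750°
DH-69: φ = +51.20550°, λ = -71.74217°
MET-79: φ = +54.58300°, λ = -62.45817°
CS5→GL-56: c = 0.092621 rad, d = 590.26 km
GL-56→RS-33: c = 0.261537 rad, d = 1666.72 km
RS-33→DH-69: c = 0.173908 rad, d = 1108.28 km
DH-69→MET-79: c = 0.114019 rad, d = 726.62 km
Total = 590.26 + 1666.72 + 1108.28 + 726.62 = 4091.88 km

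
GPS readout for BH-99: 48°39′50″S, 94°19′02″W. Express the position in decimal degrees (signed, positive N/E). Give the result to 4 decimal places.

-48.6639°, -94.3172°

lat: 48.6639° S → -48.6639°
lon: 94.3172° W → -94.3172°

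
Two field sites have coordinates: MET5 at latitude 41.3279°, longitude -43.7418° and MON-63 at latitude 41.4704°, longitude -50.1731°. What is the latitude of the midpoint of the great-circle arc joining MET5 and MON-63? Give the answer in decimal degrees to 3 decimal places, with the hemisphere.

41.444°N

Bx = cos φ₂ cos Δλ = 0.744583,  By = cos φ₂ sin Δλ = -0.083930
φₘ = atan2(sin φ₁ + sin φ₂, √((cos φ₁ + Bx)² + By²)) = 41.44394°
λₘ = λ₁ + atan2(By, cos φ₁ + Bx) = -46.95392°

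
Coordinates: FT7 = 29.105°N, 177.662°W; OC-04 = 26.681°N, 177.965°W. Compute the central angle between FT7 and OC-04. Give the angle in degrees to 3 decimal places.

2.439°

Δφ = -2.4240°,  Δλ = -0.3030°
a = sin²(Δφ/2) + cos φ₁ cos φ₂ sin²(Δλ/2) = 0.000453
c = 2·arcsin(√a) = 0.042564 rad = 2.4387°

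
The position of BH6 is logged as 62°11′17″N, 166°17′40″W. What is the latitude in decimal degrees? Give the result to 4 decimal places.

62.1881°N

62° + 11′/60 + 17″/3600 = 62 + 0.18333 + 0.00472 = 62.1881°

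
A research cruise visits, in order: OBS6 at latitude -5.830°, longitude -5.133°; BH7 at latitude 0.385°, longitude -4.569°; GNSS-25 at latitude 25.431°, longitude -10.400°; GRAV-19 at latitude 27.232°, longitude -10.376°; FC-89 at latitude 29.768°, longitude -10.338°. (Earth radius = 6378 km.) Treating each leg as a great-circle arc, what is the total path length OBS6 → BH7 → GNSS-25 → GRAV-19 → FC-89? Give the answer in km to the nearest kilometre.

4035 km

OBS6→BH7: c = 0.108917 rad, d = 694.67 km
BH7→GNSS-25: c = 0.448045 rad, d = 2857.63 km
GNSS-25→GRAV-19: c = 0.031436 rad, d = 200.50 km
GRAV-19→FC-89: c = 0.044265 rad, d = 282.32 km
Total = 694.67 + 2857.63 + 200.50 + 282.32 = 4035.12 km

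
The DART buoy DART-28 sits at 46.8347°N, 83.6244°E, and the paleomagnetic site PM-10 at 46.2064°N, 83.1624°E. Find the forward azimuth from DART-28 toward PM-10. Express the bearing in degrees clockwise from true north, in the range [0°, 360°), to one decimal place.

207.0°

Δλ = -0.4620°
y = sin Δλ · cos φ₂ = -0.005580
x = cos φ₁ sin φ₂ − sin φ₁ cos φ₂ cos Δλ = -0.010949
θ = atan2(y, x) = -152.9942° → 207.0058° (mod 360°)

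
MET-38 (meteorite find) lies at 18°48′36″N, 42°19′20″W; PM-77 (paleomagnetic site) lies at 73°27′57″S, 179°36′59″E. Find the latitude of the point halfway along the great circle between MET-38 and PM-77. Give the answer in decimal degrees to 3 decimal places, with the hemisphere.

MET-38: φ = +18.81000°, λ = -42.32222°
PM-77: φ = -73.46583°, λ = +179.61639°
Bx = cos φ₂ cos Δλ = -0.211693,  By = cos φ₂ sin Δλ = -0.190199
φₘ = atan2(sin φ₁ + sin φ₂, √((cos φ₁ + Bx)² + By²)) = -39.96665°
λₘ = λ₁ + atan2(By, cos φ₁ + Bx) = -56.83254°

39.967°S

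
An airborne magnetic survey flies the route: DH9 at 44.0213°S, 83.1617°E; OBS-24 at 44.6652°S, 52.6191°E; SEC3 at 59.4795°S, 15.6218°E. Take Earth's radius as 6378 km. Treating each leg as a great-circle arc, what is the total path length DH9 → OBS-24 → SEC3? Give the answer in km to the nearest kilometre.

5381 km

DH9→OBS-24: c = 0.379158 rad, d = 2418.27 km
OBS-24→SEC3: c = 0.464517 rad, d = 2962.69 km
Total = 2418.27 + 2962.69 = 5380.95 km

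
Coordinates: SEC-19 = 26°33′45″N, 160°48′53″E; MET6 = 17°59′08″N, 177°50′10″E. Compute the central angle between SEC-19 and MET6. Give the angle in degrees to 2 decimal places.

SEC-19: φ = +26.56250°, λ = +160.81472°
MET6: φ = +17.98556°, λ = +177.83611°
Δφ = -8.5769°,  Δλ = 17.0214°
a = sin²(Δφ/2) + cos φ₁ cos φ₂ sin²(Δλ/2) = 0.024225
c = 2·arcsin(√a) = 0.312557 rad = 17.9082°

17.91°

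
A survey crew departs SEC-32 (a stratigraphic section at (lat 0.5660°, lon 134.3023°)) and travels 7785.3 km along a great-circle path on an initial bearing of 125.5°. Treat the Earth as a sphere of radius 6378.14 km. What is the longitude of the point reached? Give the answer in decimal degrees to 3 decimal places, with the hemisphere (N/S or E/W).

160.194°W

δ = d/R = 7785.3/6378.14 = 1.220622 rad
φ₂ = arcsin(sin φ₁ cos δ + cos φ₁ sin δ cos θ)
   = arcsin(0.00988·0.34306 + 0.99995·0.93931·-0.58070) = -32.82305°
λ₂ = λ₁ + atan2(sin θ sin δ cos φ₁, cos δ − sin φ₁ sin φ₂) = -160.19365°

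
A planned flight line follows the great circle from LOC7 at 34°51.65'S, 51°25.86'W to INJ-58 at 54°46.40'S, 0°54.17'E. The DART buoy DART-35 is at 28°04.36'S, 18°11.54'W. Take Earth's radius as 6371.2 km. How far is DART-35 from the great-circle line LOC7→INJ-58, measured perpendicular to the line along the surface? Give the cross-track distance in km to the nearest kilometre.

2424 km

LOC7: φ = -34.86083°, λ = -51.43100°
INJ-58: φ = -54.77333°, λ = +0.90283°
DART-35: φ = -28.07267°, λ = -18.19233°
δ₁₃ = central angle LOC7→DART-35 = 0.506313 rad  (haversine)
θ₁₃ = bearing LOC7→DART-35 = 85.780°,  θ₁₂ = bearing LOC7→INJ-58 = 135.757°
dₓₜ = R·arcsin(sin δ₁₃ · sin(θ₁₃ − θ₁₂)) = 6371.2·arcsin(0.48496·sin(-49.977°)) = -2424.147 km
|dₓₜ| = 2424.147 km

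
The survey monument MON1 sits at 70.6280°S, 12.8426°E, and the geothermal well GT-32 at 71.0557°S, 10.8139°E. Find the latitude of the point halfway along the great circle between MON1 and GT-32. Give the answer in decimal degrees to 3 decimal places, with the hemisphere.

Bx = cos φ₂ cos Δλ = 0.324445,  By = cos φ₂ sin Δλ = -0.011493
φₘ = atan2(sin φ₁ + sin φ₂, √((cos φ₁ + Bx)² + By²)) = -70.84463°
λₘ = λ₁ + atan2(By, cos φ₁ + Bx) = 11.83915°

70.845°S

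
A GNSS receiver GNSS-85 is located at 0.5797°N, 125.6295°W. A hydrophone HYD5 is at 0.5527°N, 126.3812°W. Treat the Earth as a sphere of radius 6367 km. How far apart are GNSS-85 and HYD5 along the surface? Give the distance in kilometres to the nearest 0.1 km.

83.6 km

Δφ = -0.0270°,  Δλ = -0.7517°
a = sin²(Δφ/2) + cos φ₁ cos φ₂ sin²(Δλ/2) = 0.000043
c = 2·arcsin(√a) = 0.013127 rad = 0.7521°
d = R·c = 6367 × 0.013127 = 83.6 km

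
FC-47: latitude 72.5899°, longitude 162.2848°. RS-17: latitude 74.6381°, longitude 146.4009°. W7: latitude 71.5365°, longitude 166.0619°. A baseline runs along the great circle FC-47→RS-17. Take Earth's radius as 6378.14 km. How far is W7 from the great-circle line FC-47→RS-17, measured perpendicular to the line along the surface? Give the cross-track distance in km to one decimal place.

25.2 km

δ₁₃ = central angle FC-47→W7 = 0.027381 rad  (haversine)
θ₁₃ = bearing FC-47→W7 = 130.356°,  θ₁₂ = bearing FC-47→RS-17 = 302.049°
dₓₜ = R·arcsin(sin δ₁₃ · sin(θ₁₃ − θ₁₂)) = 6378.14·arcsin(0.02738·sin(-171.693°)) = -25.228 km
|dₓₜ| = 25.228 km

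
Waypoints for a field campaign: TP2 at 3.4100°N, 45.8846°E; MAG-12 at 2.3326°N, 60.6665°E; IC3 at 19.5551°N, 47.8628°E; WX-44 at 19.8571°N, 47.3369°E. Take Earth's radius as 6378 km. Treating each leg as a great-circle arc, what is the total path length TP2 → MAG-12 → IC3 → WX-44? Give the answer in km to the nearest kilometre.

TP2→MAG-12: c = 0.258349 rad, d = 1647.75 km
MAG-12→IC3: c = 0.371591 rad, d = 2370.01 km
IC3→WX-44: c = 0.010122 rad, d = 64.56 km
Total = 1647.75 + 2370.01 + 64.56 = 4082.31 km

4082 km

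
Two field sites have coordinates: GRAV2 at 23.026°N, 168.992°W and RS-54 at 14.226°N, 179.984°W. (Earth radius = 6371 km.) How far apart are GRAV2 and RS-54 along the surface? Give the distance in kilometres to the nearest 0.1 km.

Δφ = -8.8000°,  Δλ = -10.9920°
a = sin²(Δφ/2) + cos φ₁ cos φ₂ sin²(Δλ/2) = 0.014069
c = 2·arcsin(√a) = 0.237787 rad = 13.6242°
d = R·c = 6371 × 0.237787 = 1514.9 km

1514.9 km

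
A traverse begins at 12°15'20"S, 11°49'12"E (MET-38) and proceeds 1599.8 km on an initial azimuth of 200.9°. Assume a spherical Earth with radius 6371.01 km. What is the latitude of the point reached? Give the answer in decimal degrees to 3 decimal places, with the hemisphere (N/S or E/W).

MET-38: φ = -12.25556°, λ = +11.82000°
δ = d/R = 1599.8/6371.01 = 0.251106 rad
φ₂ = arcsin(sin φ₁ cos δ + cos φ₁ sin δ cos θ)
   = arcsin(-0.21227·0.96864 + 0.97721·0.24848·-0.93420) = -25.62328°
λ₂ = λ₁ + atan2(sin θ sin δ cos φ₁, cos δ − sin φ₁ sin φ₂) = 6.17822°

25.623°S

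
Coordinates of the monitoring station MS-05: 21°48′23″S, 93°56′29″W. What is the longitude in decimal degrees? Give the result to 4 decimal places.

93.9414°W

93° + 56′/60 + 29″/3600 = 93 + 0.93333 + 0.00806 = 93.9414°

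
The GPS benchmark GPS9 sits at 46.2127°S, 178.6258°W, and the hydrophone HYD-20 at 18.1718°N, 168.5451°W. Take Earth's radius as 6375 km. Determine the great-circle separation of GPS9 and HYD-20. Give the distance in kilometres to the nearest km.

7235 km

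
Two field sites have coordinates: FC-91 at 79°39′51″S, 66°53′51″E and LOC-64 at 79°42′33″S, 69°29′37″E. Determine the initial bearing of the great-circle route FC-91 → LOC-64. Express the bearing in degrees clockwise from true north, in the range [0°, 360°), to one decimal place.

96.8°

FC-91: φ = -79.66417°, λ = +66.89750°
LOC-64: φ = -79.70917°, λ = +69.49361°
Δλ = 2.5961°
y = sin Δλ · cos φ₂ = 0.008092
x = cos φ₁ sin φ₂ − sin φ₁ cos φ₂ cos Δλ = -0.000966
θ = atan2(y, x) = 96.8062° → 96.8062° (mod 360°)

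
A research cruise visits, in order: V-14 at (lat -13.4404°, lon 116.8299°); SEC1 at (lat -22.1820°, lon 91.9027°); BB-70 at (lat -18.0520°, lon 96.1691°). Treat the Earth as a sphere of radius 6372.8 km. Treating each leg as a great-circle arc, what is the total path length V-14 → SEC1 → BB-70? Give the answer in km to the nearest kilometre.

V-14→SEC1: c = 0.440626 rad, d = 2808.02 km
SEC1→BB-70: c = 0.100406 rad, d = 639.87 km
Total = 2808.02 + 639.87 = 3447.89 km

3448 km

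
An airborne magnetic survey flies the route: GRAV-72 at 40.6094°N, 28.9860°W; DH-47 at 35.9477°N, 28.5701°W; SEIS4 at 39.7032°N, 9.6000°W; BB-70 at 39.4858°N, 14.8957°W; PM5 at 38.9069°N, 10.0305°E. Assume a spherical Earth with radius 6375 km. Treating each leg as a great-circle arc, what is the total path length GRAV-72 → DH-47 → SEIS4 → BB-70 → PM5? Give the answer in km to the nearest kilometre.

GRAV-72→DH-47: c = 0.081561 rad, d = 519.95 km
DH-47→SEIS4: c = 0.269045 rad, d = 1715.16 km
SEIS4→BB-70: c = 0.071313 rad, d = 454.62 km
BB-70→PM5: c = 0.336227 rad, d = 2143.45 km
Total = 519.95 + 1715.16 + 454.62 + 2143.45 = 4833.18 km

4833 km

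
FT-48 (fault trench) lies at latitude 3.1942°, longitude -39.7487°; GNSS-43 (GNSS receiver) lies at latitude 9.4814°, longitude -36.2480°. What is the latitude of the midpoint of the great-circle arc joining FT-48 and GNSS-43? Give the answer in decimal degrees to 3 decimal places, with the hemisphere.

6.341°N

Bx = cos φ₂ cos Δλ = 0.984499,  By = cos φ₂ sin Δλ = 0.060227
φₘ = atan2(sin φ₁ + sin φ₂, √((cos φ₁ + Bx)² + By²)) = 6.34073°
λₘ = λ₁ + atan2(By, cos φ₁ + Bx) = -38.00903°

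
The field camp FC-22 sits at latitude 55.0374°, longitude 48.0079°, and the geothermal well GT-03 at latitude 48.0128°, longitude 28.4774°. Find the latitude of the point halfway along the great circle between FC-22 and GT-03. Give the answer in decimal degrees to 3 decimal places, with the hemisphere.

51.929°N

Bx = cos φ₂ cos Δλ = 0.630475,  By = cos φ₂ sin Δλ = -0.223641
φₘ = atan2(sin φ₁ + sin φ₂, √((cos φ₁ + Bx)² + By²)) = 51.92928°
λₘ = λ₁ + atan2(By, cos φ₁ + Bx) = 37.48111°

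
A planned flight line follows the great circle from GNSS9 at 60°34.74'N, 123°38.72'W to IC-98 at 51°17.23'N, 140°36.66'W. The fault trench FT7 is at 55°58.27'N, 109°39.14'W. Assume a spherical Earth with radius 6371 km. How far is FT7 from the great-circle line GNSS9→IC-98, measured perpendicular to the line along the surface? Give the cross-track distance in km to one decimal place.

GNSS9: φ = +60.57900°, λ = -123.64533°
IC-98: φ = +51.28717°, λ = -140.61100°
FT7: φ = +55.97117°, λ = -109.65233°
δ₁₃ = central angle GNSS9→FT7 = 0.151071 rad  (haversine)
θ₁₃ = bearing GNSS9→FT7 = 115.956°,  θ₁₂ = bearing GNSS9→IC-98 = 232.953°
dₓₜ = R·arcsin(sin δ₁₃ · sin(θ₁₃ − θ₁₂)) = 6371·arcsin(0.15050·sin(-116.997°)) = -856.917 km
|dₓₜ| = 856.917 km

856.9 km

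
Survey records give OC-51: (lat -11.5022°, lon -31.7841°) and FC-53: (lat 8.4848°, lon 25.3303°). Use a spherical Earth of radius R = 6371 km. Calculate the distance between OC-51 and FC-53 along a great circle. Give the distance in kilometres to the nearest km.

6695 km

Δφ = 19.9870°,  Δλ = 57.1144°
a = sin²(Δφ/2) + cos φ₁ cos φ₂ sin²(Δλ/2) = 0.251593
c = 2·arcsin(√a) = 1.050872 rad = 60.2106°
d = R·c = 6371 × 1.050872 = 6695.1 km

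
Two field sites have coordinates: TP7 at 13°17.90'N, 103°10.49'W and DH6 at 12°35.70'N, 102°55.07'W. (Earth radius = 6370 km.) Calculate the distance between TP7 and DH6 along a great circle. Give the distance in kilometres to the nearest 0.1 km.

83.0 km

TP7: φ = +13.29833°, λ = -103.17483°
DH6: φ = +12.59500°, λ = -102.91783°
Δφ = -0.7033°,  Δλ = 0.2570°
a = sin²(Δφ/2) + cos φ₁ cos φ₂ sin²(Δλ/2) = 0.000042
c = 2·arcsin(√a) = 0.013031 rad = 0.7466°
d = R·c = 6370 × 0.013031 = 83.0 km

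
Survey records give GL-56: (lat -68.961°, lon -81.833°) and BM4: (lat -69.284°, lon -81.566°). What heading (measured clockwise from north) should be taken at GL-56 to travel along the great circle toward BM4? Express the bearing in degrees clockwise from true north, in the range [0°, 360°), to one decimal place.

Δλ = 0.2670°
y = sin Δλ · cos φ₂ = 0.001648
x = cos φ₁ sin φ₂ − sin φ₁ cos φ₂ cos Δλ = -0.005641
θ = atan2(y, x) = 163.7105° → 163.7105° (mod 360°)

163.7°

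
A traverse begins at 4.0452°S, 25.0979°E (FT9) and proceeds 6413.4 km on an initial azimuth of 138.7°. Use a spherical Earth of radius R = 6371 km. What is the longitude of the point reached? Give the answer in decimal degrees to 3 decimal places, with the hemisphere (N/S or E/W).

73.880°E

δ = d/R = 6413.4/6371 = 1.006655 rad
φ₂ = arcsin(sin φ₁ cos δ + cos φ₁ sin δ cos θ)
   = arcsin(-0.07054·0.53469 + 0.99751·0.84505·-0.75126) = -42.14364°
λ₂ = λ₁ + atan2(sin θ sin δ cos φ₁, cos δ − sin φ₁ sin φ₂) = 73.87959°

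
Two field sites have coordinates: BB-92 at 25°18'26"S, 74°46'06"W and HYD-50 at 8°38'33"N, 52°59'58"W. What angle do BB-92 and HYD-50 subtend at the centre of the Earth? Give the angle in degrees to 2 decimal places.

40.02°

BB-92: φ = -25.30722°, λ = -74.76833°
HYD-50: φ = +8.64250°, λ = -52.99944°
Δφ = 33.9497°,  Δλ = 21.7689°
a = sin²(Δφ/2) + cos φ₁ cos φ₂ sin²(Δλ/2) = 0.117104
c = 2·arcsin(√a) = 0.698525 rad = 40.0226°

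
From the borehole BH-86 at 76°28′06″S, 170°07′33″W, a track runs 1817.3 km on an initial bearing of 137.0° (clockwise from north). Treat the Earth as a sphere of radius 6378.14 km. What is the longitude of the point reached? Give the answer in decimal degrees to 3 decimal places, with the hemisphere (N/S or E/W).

87.462°W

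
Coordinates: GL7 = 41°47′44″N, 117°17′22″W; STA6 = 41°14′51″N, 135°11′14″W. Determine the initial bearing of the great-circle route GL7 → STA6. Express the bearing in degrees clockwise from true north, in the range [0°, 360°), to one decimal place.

273.6°

GL7: φ = +41.79556°, λ = -117.28944°
STA6: φ = +41.24750°, λ = -135.18722°
Δλ = -17.8978°
y = sin Δλ · cos φ₂ = -0.231064
x = cos φ₁ sin φ₂ − sin φ₁ cos φ₂ cos Δλ = 0.014685
θ = atan2(y, x) = -86.3635° → 273.6365° (mod 360°)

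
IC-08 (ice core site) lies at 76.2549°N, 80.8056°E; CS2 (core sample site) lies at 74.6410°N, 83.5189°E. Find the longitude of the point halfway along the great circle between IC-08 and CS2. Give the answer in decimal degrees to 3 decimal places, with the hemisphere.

82.236°E

Bx = cos φ₂ cos Δλ = 0.264569,  By = cos φ₂ sin Δλ = 0.012538
φₘ = atan2(sin φ₁ + sin φ₂, √((cos φ₁ + Bx)² + By²)) = 75.45184°
λₘ = λ₁ + atan2(By, cos φ₁ + Bx) = 82.23587°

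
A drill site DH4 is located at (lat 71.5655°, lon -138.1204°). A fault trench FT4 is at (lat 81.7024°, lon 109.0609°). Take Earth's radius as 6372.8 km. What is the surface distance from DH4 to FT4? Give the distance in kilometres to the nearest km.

Δφ = 10.1369°,  Δλ = -112.8187°
a = sin²(Δφ/2) + cos φ₁ cos φ₂ sin²(Δλ/2) = 0.039472
c = 2·arcsin(√a) = 0.400011 rad = 22.9189°
d = R·c = 6372.8 × 0.400011 = 2549.2 km

2549 km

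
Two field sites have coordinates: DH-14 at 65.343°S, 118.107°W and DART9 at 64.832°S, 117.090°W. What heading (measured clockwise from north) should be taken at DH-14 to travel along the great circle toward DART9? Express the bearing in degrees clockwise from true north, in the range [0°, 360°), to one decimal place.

Δλ = 1.0170°
y = sin Δλ · cos φ₂ = 0.007548
x = cos φ₁ sin φ₂ − sin φ₁ cos φ₂ cos Δλ = 0.008858
θ = atan2(y, x) = 40.4367° → 40.4367° (mod 360°)

40.4°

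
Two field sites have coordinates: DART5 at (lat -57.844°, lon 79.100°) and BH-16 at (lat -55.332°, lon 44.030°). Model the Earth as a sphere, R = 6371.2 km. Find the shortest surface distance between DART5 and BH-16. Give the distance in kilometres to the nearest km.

2141 km

Δφ = 2.5120°,  Δλ = -35.0700°
a = sin²(Δφ/2) + cos φ₁ cos φ₂ sin²(Δλ/2) = 0.027962
c = 2·arcsin(√a) = 0.336013 rad = 19.2522°
d = R·c = 6371.2 × 0.336013 = 2140.8 km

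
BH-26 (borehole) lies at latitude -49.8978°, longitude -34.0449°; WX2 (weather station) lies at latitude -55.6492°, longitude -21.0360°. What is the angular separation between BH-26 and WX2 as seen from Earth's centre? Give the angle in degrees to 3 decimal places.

9.722°

Δφ = -5.7514°,  Δλ = 13.0089°
a = sin²(Δφ/2) + cos φ₁ cos φ₂ sin²(Δλ/2) = 0.007181
c = 2·arcsin(√a) = 0.169687 rad = 9.7223°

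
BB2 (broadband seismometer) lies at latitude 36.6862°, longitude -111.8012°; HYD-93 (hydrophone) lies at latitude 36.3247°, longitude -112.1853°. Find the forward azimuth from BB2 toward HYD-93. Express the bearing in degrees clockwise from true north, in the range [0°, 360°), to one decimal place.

Δλ = -0.3841°
y = sin Δλ · cos φ₂ = -0.005401
x = cos φ₁ sin φ₂ − sin φ₁ cos φ₂ cos Δλ = -0.006299
θ = atan2(y, x) = -139.3866° → 220.6134° (mod 360°)

220.6°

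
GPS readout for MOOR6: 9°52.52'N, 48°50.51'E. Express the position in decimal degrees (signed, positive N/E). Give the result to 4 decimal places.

lat: 9.8753° N → +9.8753°
lon: 48.8418° E → +48.8418°

+9.8753°, +48.8418°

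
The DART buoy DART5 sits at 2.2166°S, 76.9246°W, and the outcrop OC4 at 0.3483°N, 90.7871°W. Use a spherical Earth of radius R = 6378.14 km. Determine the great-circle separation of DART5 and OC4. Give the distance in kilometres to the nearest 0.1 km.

Δφ = 2.5649°,  Δλ = -13.8625°
a = sin²(Δφ/2) + cos φ₁ cos φ₂ sin²(Δλ/2) = 0.015053
c = 2·arcsin(√a) = 0.246001 rad = 14.0948°
d = R·c = 6378.14 × 0.246001 = 1569.0 km

1569.0 km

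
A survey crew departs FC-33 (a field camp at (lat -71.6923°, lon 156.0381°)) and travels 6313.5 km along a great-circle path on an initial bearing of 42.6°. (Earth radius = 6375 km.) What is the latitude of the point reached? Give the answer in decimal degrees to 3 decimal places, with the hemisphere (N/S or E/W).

19.104°S

δ = d/R = 6313.5/6375 = 0.990353 rad
φ₂ = arcsin(sin φ₁ cos δ + cos φ₁ sin δ cos θ)
   = arcsin(-0.94938·0.54839 + 0.31412·0.83622·0.73610) = -19.10399°
λ₂ = λ₁ + atan2(sin θ sin δ cos φ₁, cos δ − sin φ₁ sin φ₂) = -167.16312°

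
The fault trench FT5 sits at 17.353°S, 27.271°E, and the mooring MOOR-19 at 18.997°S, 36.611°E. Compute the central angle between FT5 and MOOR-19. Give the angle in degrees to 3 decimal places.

Δφ = -1.6440°,  Δλ = 9.3400°
a = sin²(Δφ/2) + cos φ₁ cos φ₂ sin²(Δλ/2) = 0.006188
c = 2·arcsin(√a) = 0.157493 rad = 9.0237°

9.024°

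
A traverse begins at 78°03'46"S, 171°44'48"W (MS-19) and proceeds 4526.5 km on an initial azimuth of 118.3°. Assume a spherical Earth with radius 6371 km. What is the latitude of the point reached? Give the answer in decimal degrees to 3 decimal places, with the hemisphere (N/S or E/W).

MS-19: φ = -78.06278°, λ = -171.74667°
δ = d/R = 4526.5/6371 = 0.710485 rad
φ₂ = arcsin(sin φ₁ cos δ + cos φ₁ sin δ cos θ)
   = arcsin(-0.97837·0.75805 + 0.20684·0.65220·-0.47409) = -53.66900°
λ₂ = λ₁ + atan2(sin θ sin δ cos φ₁, cos δ − sin φ₁ sin φ₂) = -67.50792°

53.669°S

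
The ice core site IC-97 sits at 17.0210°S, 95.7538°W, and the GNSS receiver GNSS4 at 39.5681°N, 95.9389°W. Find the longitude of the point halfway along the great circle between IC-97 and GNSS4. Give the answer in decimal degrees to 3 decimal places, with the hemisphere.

95.836°W

Bx = cos φ₂ cos Δλ = 0.770864,  By = cos φ₂ sin Δλ = -0.002490
φₘ = atan2(sin φ₁ + sin φ₂, √((cos φ₁ + Bx)² + By²)) = 11.27356°
λₘ = λ₁ + atan2(By, cos φ₁ + Bx) = -95.83642°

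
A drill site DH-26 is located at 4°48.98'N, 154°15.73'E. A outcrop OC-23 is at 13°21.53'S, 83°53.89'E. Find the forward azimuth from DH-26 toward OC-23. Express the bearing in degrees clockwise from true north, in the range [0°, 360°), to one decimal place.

254.3°

DH-26: φ = +4.81633°, λ = +154.26217°
OC-23: φ = -13.35883°, λ = +83.89817°
Δλ = -70.3640°
y = sin Δλ · cos φ₂ = -0.916362
x = cos φ₁ sin φ₂ − sin φ₁ cos φ₂ cos Δλ = -0.257684
θ = atan2(y, x) = -105.7062° → 254.2938° (mod 360°)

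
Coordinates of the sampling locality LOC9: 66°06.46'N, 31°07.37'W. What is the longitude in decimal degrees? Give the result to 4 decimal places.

31.1228°W

31° + 7.37′/60 = 31 + 0.12283 = 31.1228°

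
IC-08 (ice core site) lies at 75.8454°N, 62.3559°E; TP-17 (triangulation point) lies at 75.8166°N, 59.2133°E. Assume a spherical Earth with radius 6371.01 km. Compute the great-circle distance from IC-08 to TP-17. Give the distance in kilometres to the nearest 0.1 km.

Δφ = -0.0288°,  Δλ = -3.1426°
a = sin²(Δφ/2) + cos φ₁ cos φ₂ sin²(Δλ/2) = 0.000045
c = 2·arcsin(√a) = 0.013434 rad = 0.7697°
d = R·c = 6371.01 × 0.013434 = 85.6 km

85.6 km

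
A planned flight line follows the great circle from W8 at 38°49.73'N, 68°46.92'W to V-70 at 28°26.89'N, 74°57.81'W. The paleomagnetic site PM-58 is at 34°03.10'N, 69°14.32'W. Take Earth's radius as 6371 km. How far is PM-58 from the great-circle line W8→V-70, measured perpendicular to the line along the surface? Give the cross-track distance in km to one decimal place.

213.2 km

W8: φ = +38.82883°, λ = -68.78200°
V-70: φ = +28.44817°, λ = -74.96350°
PM-58: φ = +34.05167°, λ = -69.23867°
δ₁₃ = central angle W8→PM-58 = 0.083623 rad  (haversine)
θ₁₃ = bearing W8→PM-58 = 184.535°,  θ₁₂ = bearing W8→V-70 = 208.144°
dₓₜ = R·arcsin(sin δ₁₃ · sin(θ₁₃ − θ₁₂)) = 6371·arcsin(0.08353·sin(-23.610°)) = -213.166 km
|dₓₜ| = 213.166 km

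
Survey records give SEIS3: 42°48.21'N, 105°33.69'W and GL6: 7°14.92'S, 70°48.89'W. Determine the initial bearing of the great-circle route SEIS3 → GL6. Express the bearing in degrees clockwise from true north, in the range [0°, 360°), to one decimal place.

138.8°

SEIS3: φ = +42.80350°, λ = -105.56150°
GL6: φ = -7.24867°, λ = -70.81483°
Δλ = 34.7467°
y = sin Δλ · cos φ₂ = 0.565394
x = cos φ₁ sin φ₂ − sin φ₁ cos φ₂ cos Δλ = -0.646432
θ = atan2(y, x) = 138.8258° → 138.8258° (mod 360°)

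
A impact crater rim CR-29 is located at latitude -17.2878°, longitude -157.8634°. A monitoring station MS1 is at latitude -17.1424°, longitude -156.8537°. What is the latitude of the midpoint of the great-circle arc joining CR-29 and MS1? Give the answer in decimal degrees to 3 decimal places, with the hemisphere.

Bx = cos φ₂ cos Δλ = 0.955427,  By = cos φ₂ sin Δλ = 0.016839
φₘ = atan2(sin φ₁ + sin φ₂, √((cos φ₁ + Bx)² + By²)) = -17.21573°
λₘ = λ₁ + atan2(By, cos φ₁ + Bx) = -157.35835°

17.216°S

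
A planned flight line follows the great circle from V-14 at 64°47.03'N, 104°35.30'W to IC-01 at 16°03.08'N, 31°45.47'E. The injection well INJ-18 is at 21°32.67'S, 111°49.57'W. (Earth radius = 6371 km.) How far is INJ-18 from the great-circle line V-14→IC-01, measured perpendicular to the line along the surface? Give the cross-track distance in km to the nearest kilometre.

V-14: φ = +64.78383°, λ = -104.58833°
IC-01: φ = +16.05133°, λ = +31.75783°
INJ-18: φ = -21.54450°, λ = -111.82617°
δ₁₃ = central angle V-14→INJ-18 = 1.509877 rad  (haversine)
θ₁₃ = bearing V-14→INJ-18 = 186.742°,  θ₁₂ = bearing V-14→IC-01 = 41.613°
dₓₜ = R·arcsin(sin δ₁₃ · sin(θ₁₃ − θ₁₂)) = 6371·arcsin(0.99815·sin(145.129°)) = 3869.193 km
|dₓₜ| = 3869.193 km

3869 km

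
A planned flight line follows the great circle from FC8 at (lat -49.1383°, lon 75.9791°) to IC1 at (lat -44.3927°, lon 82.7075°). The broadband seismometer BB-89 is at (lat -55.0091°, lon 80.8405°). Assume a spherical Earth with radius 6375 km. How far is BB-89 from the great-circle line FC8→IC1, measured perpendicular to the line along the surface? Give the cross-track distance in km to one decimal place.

695.5 km

δ₁₃ = central angle FC8→BB-89 = 0.114907 rad  (haversine)
θ₁₃ = bearing FC8→BB-89 = 154.922°,  θ₁₂ = bearing FC8→IC1 = 46.658°
dₓₜ = R·arcsin(sin δ₁₃ · sin(θ₁₃ − θ₁₂)) = 6375·arcsin(0.11465·sin(108.264°)) = 695.480 km
|dₓₜ| = 695.480 km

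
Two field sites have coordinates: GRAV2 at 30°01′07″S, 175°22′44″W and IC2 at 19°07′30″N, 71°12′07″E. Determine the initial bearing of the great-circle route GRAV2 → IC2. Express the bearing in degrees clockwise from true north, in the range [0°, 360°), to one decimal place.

276.3°

GRAV2: φ = -30.01861°, λ = -175.37889°
IC2: φ = +19.12500°, λ = +71.20194°
Δλ = -113.4192°
y = sin Δλ · cos φ₂ = -0.866975
x = cos φ₁ sin φ₂ − sin φ₁ cos φ₂ cos Δλ = 0.095818
θ = atan2(y, x) = -83.6932° → 276.3068° (mod 360°)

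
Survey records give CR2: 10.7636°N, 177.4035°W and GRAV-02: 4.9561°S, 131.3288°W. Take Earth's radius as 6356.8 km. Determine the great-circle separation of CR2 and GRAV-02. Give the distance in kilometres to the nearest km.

5379 km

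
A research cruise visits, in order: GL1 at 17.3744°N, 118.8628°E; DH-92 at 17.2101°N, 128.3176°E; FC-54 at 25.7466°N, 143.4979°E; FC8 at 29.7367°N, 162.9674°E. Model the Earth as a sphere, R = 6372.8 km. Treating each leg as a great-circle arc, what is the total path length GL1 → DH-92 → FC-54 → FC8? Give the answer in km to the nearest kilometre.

GL1→DH-92: c = 0.157569 rad, d = 1004.16 km
DH-92→FC-54: c = 0.287699 rad, d = 1833.45 km
FC-54→FC8: c = 0.308289 rad, d = 1964.66 km
Total = 1004.16 + 1833.45 + 1964.66 = 4802.26 km

4802 km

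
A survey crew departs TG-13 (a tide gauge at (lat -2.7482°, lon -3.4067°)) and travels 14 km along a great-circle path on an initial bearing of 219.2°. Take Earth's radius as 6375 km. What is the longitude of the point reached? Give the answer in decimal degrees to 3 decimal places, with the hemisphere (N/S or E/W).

3.486°W

δ = d/R = 14/6375 = 0.002196 rad
φ₂ = arcsin(sin φ₁ cos δ + cos φ₁ sin δ cos θ)
   = arcsin(-0.04795·1.00000 + 0.99885·0.00220·-0.77494) = -2.84571°
λ₂ = λ₁ + atan2(sin θ sin δ cos φ₁, cos δ − sin φ₁ sin φ₂) = -3.48632°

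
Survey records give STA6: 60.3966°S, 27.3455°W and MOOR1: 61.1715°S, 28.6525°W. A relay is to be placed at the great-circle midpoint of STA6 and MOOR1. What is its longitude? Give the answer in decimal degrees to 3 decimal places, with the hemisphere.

Bx = cos φ₂ cos Δλ = 0.482064,  By = cos φ₂ sin Δλ = -0.010998
φₘ = atan2(sin φ₁ + sin φ₂, √((cos φ₁ + Bx)² + By²)) = -60.78564°
λₘ = λ₁ + atan2(By, cos φ₁ + Bx) = -27.99110°

27.991°W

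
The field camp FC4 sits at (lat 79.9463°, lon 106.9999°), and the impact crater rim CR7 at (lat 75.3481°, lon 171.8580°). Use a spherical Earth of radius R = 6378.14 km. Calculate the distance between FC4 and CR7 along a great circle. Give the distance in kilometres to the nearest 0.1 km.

Δφ = -4.5982°,  Δλ = 64.8581°
a = sin²(Δφ/2) + cos φ₁ cos φ₂ sin²(Δλ/2) = 0.014308
c = 2·arcsin(√a) = 0.239802 rad = 13.7397°
d = R·c = 6378.14 × 0.239802 = 1529.5 km

1529.5 km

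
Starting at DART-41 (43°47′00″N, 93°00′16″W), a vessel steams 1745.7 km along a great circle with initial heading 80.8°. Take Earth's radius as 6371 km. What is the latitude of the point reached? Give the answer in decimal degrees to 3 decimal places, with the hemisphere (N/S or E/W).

DART-41: φ = +43.78333°, λ = -93.00444°
δ = d/R = 1745.7/6371 = 0.274007 rad
φ₂ = arcsin(sin φ₁ cos δ + cos φ₁ sin δ cos θ)
   = arcsin(0.69193·0.96269 + 0.72196·0.27059·0.15988) = 44.21510°
λ₂ = λ₁ + atan2(sin θ sin δ cos φ₁, cos δ − sin φ₁ sin φ₂) = -71.12339°

44.215°N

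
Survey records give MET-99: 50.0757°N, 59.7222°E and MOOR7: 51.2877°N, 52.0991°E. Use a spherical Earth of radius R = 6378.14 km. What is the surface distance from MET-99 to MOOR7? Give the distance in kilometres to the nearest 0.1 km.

554.1 km

Δφ = 1.2120°,  Δλ = -7.6231°
a = sin²(Δφ/2) + cos φ₁ cos φ₂ sin²(Δλ/2) = 0.001886
c = 2·arcsin(√a) = 0.086872 rad = 4.9774°
d = R·c = 6378.14 × 0.086872 = 554.1 km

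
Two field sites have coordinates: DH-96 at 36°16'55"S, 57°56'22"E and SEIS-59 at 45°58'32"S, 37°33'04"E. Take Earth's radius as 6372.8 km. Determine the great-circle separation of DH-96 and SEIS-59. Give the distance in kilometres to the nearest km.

2011 km

DH-96: φ = -36.28194°, λ = +57.93944°
SEIS-59: φ = -45.97556°, λ = +37.55111°
Δφ = -9.6936°,  Δλ = -20.3883°
a = sin²(Δφ/2) + cos φ₁ cos φ₂ sin²(Δλ/2) = 0.024687
c = 2·arcsin(√a) = 0.315549 rad = 18.0797°
d = R·c = 6372.8 × 0.315549 = 2010.9 km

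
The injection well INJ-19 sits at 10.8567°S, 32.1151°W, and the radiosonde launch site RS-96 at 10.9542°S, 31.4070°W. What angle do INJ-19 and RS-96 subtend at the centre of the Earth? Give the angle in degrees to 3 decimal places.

Δφ = -0.0975°,  Δλ = 0.7081°
a = sin²(Δφ/2) + cos φ₁ cos φ₂ sin²(Δλ/2) = 0.000038
c = 2·arcsin(√a) = 0.012254 rad = 0.7021°

0.702°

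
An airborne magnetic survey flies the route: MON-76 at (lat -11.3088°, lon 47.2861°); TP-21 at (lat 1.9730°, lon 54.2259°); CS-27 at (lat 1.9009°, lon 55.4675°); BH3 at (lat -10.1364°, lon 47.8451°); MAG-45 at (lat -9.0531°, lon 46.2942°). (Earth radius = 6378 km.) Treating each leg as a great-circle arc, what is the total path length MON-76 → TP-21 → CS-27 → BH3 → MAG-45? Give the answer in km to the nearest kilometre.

MON-76→TP-21: c = 0.261234 rad, d = 1666.15 km
TP-21→CS-27: c = 0.021694 rad, d = 138.37 km
CS-27→BH3: c = 0.248353 rad, d = 1584.00 km
BH3→MAG-45: c = 0.032708 rad, d = 208.61 km
Total = 1666.15 + 138.37 + 1584.00 + 208.61 = 3597.12 km

3597 km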